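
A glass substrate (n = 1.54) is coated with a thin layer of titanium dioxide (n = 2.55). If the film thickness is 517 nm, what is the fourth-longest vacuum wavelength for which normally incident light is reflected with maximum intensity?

753 nm

At the upper boundary (n = 1.0 to n = 2.55) the reflected ray undergoes a half-wave phase shift.
At the lower boundary (n = 2.55 to n = 1.54) the reflected ray undergoes no phase shift.
The two reflections differ by half a wavelength.
So the condition for constructive reflection is 2 n t = (m + ½) λ.
λ = 2 n t / (m + ½). The fourth-longest wavelength is m = 3: λ = 2 × 2.55 × 517 / 3.50 = 753 nm.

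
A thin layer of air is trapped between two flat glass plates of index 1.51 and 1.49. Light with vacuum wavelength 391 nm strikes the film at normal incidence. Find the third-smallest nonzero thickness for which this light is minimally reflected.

587 nm

Ray reflecting at the top interface goes from n = 1.51 toward n = 1.0: no phase shift.
Ray reflecting at the bottom interface goes from n = 1.0 toward n = 1.49: a half-wave phase shift.
The two reflections differ by half a wavelength.
For dark reflection here: 2 n t = m λ.
The third-smallest nonzero thickness corresponds to m = 3: t = m λ / (2 n) = 3.00 × 391 / (2 × 1.0) = 587 nm.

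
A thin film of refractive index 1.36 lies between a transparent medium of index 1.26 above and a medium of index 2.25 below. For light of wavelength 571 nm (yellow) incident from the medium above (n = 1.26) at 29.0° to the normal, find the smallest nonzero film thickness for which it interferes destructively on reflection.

Top surface (1.26 → 1.36): reflection off a higher-index medium gives a half-wave phase shift.
At the lower boundary (n = 1.36 to n = 2.25) the reflected ray undergoes a half-wave phase shift.
Zero or two π shifts → no net half-wave offset.
For dark reflection here: 2 n t cos θ_r = (m + ½) λ.
Snell's law: 1.26 sin 29.0° = 1.36 sin θ_r → sin θ_r = 0.449, cos θ_r = 0.893.
Minimum at m = 0: t = λ / (4 n cos θ_r) = 571 / (4 × 1.36 × 0.893) = 117 nm.

117 nm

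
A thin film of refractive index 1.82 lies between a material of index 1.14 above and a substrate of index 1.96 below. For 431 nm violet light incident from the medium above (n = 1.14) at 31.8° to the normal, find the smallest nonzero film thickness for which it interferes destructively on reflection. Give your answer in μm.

Ray reflecting at the top interface goes from n = 1.14 toward n = 1.82: a half-wave phase shift.
Ray reflecting at the bottom interface goes from n = 1.82 toward n = 1.96: a half-wave phase shift.
Zero or two π shifts → no net half-wave offset.
For weak reflection here: 2 n t cos θ_r = (m + ½) λ.
Snell's law: 1.14 sin 31.8° = 1.82 sin θ_r → sin θ_r = 0.330, cos θ_r = 0.944.
Minimum at m = 0: t = λ / (4 n cos θ_r) = 431 / (4 × 1.82 × 0.944) = 62.7 nm.

0.0627 μm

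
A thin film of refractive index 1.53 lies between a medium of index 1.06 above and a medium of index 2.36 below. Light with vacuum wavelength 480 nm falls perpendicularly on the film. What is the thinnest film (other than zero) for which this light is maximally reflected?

Ray reflecting at the top interface goes from n = 1.06 toward n = 1.53: a half-wave phase shift.
Bottom surface (1.53 → 2.36): reflection off a higher-index medium gives a half-wave phase shift.
Zero or two π shifts → no net half-wave offset.
For strong reflection here: 2 n t = m λ.
Minimum nonzero at m = 1: t = λ / (2 n) = 480 / (2 × 1.53) = 157 nm.

157 nm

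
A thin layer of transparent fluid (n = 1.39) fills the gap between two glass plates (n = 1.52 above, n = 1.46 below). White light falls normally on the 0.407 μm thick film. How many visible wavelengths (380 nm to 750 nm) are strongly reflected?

Top surface (1.52 → 1.39): reflection off a lower-index medium gives no phase shift.
Bottom surface (1.39 → 1.46): reflection off a higher-index medium gives a half-wave phase shift.
Exactly one π shift → a net half-wave offset.
So the condition for constructive reflection is 2 n t = (m + ½) λ.
λ = 2 n t / (m + ½) = 1131 / (m + ½) nm.
m=1: 754 nm (IR); m=2: 453 nm (visible); m=3: 323 nm (UV).

1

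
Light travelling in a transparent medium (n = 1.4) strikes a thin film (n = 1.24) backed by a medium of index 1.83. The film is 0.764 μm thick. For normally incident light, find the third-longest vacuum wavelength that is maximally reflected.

At the upper boundary (n = 1.4 to n = 1.24) the reflected ray undergoes no phase shift.
Bottom surface (1.24 → 1.83): reflection off a higher-index medium gives a half-wave phase shift.
Exactly one π shift → a net half-wave offset.
So the condition for constructive reflection is 2 n t = (m + ½) λ.
λ = 2 n t / (m + ½). The third-longest wavelength is m = 2: λ = 2 × 1.24 × 764 / 2.50 = 758 nm.

758 nm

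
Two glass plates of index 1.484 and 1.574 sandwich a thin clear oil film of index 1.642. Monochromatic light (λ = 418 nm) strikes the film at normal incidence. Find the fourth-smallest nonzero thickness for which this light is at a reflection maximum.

445 nm

Ray reflecting at the top interface goes from n = 1.484 toward n = 1.642: a half-wave phase shift.
Ray reflecting at the bottom interface goes from n = 1.642 toward n = 1.574: no phase shift.
Net: one phase inversion between the two reflected rays.
With one net inversion, constructive interference in reflection requires 2 n t = (m + ½) λ.
The fourth-smallest nonzero thickness corresponds to m = 3: t = (m + ½) λ / (2 n) = 3.50 × 418 / (2 × 1.642) = 445 nm.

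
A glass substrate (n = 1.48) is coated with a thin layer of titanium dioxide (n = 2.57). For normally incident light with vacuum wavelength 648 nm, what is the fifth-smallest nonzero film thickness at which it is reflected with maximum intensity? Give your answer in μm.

0.567 μm

Top surface (1.0 → 2.57): reflection off a higher-index medium gives a half-wave phase shift.
Bottom surface (2.57 → 1.48): reflection off a lower-index medium gives no phase shift.
Net: one phase inversion between the two reflected rays.
For maximum reflection here: 2 n t = (m + ½) λ.
The fifth-smallest nonzero thickness corresponds to m = 4: t = (m + ½) λ / (2 n) = 4.50 × 648 / (2 × 2.57) = 567 nm.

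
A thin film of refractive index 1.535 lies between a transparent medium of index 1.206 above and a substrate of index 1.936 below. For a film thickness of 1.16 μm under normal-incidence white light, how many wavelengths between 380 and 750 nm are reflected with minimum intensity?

Ray reflecting at the top interface goes from n = 1.206 toward n = 1.535: a half-wave phase shift.
At the lower boundary (n = 1.535 to n = 1.936) the reflected ray undergoes a half-wave phase shift.
Net: no relative phase inversion (both shifts match).
With no net inversion, destructive interference in reflection requires 2 n t = (m + ½) λ.
λ = 2 n t / (m + ½) = 3561 / (m + ½) nm.
m=4: 791 nm (IR); m=5: 647 nm (visible); m=6: 548 nm (visible); m=7: 475 nm (visible); m=8: 419 nm (visible); m=9: 375 nm (UV).

4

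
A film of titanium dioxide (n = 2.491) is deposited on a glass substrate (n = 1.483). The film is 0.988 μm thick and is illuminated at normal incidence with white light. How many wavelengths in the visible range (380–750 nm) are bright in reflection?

Ray reflecting at the top interface goes from n = 1.0 toward n = 2.491: a half-wave phase shift.
At the lower boundary (n = 2.491 to n = 1.483) the reflected ray undergoes no phase shift.
The two reflections differ by half a wavelength.
For bright reflection here: 2 n t = (m + ½) λ.
λ = 2 n t / (m + ½) = 4922 / (m + ½) nm.
m=6: 757 nm (IR); m=7: 656 nm (visible); m=8: 579 nm (visible); m=9: 518 nm (visible); m=10: 469 nm (visible); m=11: 428 nm (visible); m=12: 394 nm (visible); m=13: 365 nm (UV).

6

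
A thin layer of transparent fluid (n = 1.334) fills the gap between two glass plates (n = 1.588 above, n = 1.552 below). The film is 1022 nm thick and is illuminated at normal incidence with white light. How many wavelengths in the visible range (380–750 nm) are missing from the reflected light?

4

Ray reflecting at the top interface goes from n = 1.588 toward n = 1.334: no phase shift.
Bottom surface (1.334 → 1.552): reflection off a higher-index medium gives a half-wave phase shift.
Net: one phase inversion between the two reflected rays.
For minimum reflection here: 2 n t = m λ.
λ = 2 n t / m = 2727 / m nm.
m=3: 909 nm (IR); m=4: 682 nm (visible); m=5: 545 nm (visible); m=6: 454 nm (visible); m=7: 390 nm (visible); m=8: 341 nm (UV).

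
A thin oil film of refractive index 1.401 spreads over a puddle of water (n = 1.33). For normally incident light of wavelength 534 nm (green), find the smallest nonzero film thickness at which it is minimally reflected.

Top surface (1.0 → 1.401): reflection off a higher-index medium gives a half-wave phase shift.
Bottom surface (1.401 → 1.33): reflection off a lower-index medium gives no phase shift.
The two reflections differ by half a wavelength.
For weak reflection here: 2 n t = m λ.
Minimum nonzero at m = 1: t = λ / (2 n) = 534 / (2 × 1.401) = 191 nm.

191 nm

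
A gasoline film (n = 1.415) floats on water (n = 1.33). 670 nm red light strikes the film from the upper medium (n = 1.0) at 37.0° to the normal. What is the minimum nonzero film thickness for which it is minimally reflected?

Top surface (1.0 → 1.415): reflection off a higher-index medium gives a half-wave phase shift.
Ray reflecting at the bottom interface goes from n = 1.415 toward n = 1.33: no phase shift.
Exactly one π shift → a net half-wave offset.
So the condition for destructive reflection is 2 n t cos θ_r = m λ.
Snell's law: 1.0 sin 37.0° = 1.415 sin θ_r → sin θ_r = 0.425, cos θ_r = 0.905.
Minimum nonzero at m = 1: t = λ / (2 n cos θ_r) = 670 / (2 × 1.415 × 0.905) = 262 nm.

262 nm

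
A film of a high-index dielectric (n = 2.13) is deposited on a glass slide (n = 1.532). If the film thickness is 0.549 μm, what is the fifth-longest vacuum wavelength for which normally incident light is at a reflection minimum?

468 nm

Top surface (1.0 → 2.13): reflection off a higher-index medium gives a half-wave phase shift.
Ray reflecting at the bottom interface goes from n = 2.13 toward n = 1.532: no phase shift.
The two reflections differ by half a wavelength.
For dark reflection here: 2 n t = m λ.
λ = 2 n t / m. The fifth-longest wavelength is m = 5: λ = 2 × 2.13 × 549 / 5.00 = 468 nm.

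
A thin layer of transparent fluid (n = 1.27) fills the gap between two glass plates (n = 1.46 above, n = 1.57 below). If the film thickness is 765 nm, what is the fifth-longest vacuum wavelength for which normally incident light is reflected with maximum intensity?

432 nm

Top surface (1.46 → 1.27): reflection off a lower-index medium gives no phase shift.
At the lower boundary (n = 1.27 to n = 1.57) the reflected ray undergoes a half-wave phase shift.
Net: one phase inversion between the two reflected rays.
So the condition for constructive reflection is 2 n t = (m + ½) λ.
λ = 2 n t / (m + ½). The fifth-longest wavelength is m = 4: λ = 2 × 1.27 × 765 / 4.50 = 432 nm.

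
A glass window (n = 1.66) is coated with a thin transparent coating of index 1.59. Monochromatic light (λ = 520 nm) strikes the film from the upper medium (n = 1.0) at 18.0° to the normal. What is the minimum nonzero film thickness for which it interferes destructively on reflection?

83.4 nm

Ray reflecting at the top interface goes from n = 1.0 toward n = 1.59: a half-wave phase shift.
At the lower boundary (n = 1.59 to n = 1.66) the reflected ray undergoes a half-wave phase shift.
The two reflections carry the same phase change, so no net offset.
For dark reflection here: 2 n t cos θ_r = (m + ½) λ.
Snell's law: 1.0 sin 18.0° = 1.59 sin θ_r → sin θ_r = 0.194, cos θ_r = 0.981.
Minimum at m = 0: t = λ / (4 n cos θ_r) = 520 / (4 × 1.59 × 0.981) = 83.4 nm.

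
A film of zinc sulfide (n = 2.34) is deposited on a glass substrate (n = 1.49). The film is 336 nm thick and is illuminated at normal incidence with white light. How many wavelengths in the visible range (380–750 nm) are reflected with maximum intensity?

Top surface (1.0 → 2.34): reflection off a higher-index medium gives a half-wave phase shift.
At the lower boundary (n = 2.34 to n = 1.49) the reflected ray undergoes no phase shift.
Net: one phase inversion between the two reflected rays.
For strong reflection here: 2 n t = (m + ½) λ.
λ = 2 n t / (m + ½) = 1572 / (m + ½) nm.
m=1: 1048 nm (IR); m=2: 629 nm (visible); m=3: 449 nm (visible); m=4: 349 nm (UV).

2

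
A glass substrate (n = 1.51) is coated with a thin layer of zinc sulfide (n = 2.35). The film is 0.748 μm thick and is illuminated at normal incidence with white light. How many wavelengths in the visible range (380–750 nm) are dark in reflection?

At the upper boundary (n = 1.0 to n = 2.35) the reflected ray undergoes a half-wave phase shift.
Ray reflecting at the bottom interface goes from n = 2.35 toward n = 1.51: no phase shift.
Exactly one π shift → a net half-wave offset.
For weak reflection here: 2 n t = m λ.
λ = 2 n t / m = 3516 / m nm.
m=4: 879 nm (IR); m=5: 703 nm (visible); m=6: 586 nm (visible); m=7: 502 nm (visible); m=8: 439 nm (visible); m=9: 391 nm (visible); m=10: 352 nm (UV).

5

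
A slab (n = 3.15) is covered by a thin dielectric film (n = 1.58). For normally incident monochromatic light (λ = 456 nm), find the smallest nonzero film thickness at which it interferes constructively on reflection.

144 nm

At the upper boundary (n = 1.0 to n = 1.58) the reflected ray undergoes a half-wave phase shift.
Ray reflecting at the bottom interface goes from n = 1.58 toward n = 3.15: a half-wave phase shift.
The two reflections carry the same phase change, so no net offset.
With no net inversion, constructive interference in reflection requires 2 n t = m λ.
Minimum nonzero at m = 1: t = λ / (2 n) = 456 / (2 × 1.58) = 144 nm.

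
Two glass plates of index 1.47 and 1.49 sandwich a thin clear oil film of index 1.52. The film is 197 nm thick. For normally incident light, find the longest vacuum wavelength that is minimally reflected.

At the upper boundary (n = 1.47 to n = 1.52) the reflected ray undergoes a half-wave phase shift.
Ray reflecting at the bottom interface goes from n = 1.52 toward n = 1.49: no phase shift.
The two reflections differ by half a wavelength.
So the condition for destructive reflection is 2 n t = m λ.
λ = 2 n t / m. The longest wavelength is m = 1: λ = 2 × 1.52 × 197 / 1.00 = 599 nm.

599 nm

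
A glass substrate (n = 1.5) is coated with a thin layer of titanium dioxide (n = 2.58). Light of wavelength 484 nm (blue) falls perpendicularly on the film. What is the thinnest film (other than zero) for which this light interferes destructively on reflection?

93.8 nm

At the upper boundary (n = 1.0 to n = 2.58) the reflected ray undergoes a half-wave phase shift.
At the lower boundary (n = 2.58 to n = 1.5) the reflected ray undergoes no phase shift.
The two reflections differ by half a wavelength.
With one net inversion, destructive interference in reflection requires 2 n t = m λ.
Minimum nonzero at m = 1: t = λ / (2 n) = 484 / (2 × 2.58) = 93.8 nm.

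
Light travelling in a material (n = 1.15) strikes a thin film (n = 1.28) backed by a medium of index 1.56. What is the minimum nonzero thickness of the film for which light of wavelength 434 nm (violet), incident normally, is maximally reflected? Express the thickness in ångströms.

At the upper boundary (n = 1.15 to n = 1.28) the reflected ray undergoes a half-wave phase shift.
Ray reflecting at the bottom interface goes from n = 1.28 toward n = 1.56: a half-wave phase shift.
The two reflections carry the same phase change, so no net offset.
So the condition for constructive reflection is 2 n t = m λ.
Minimum nonzero at m = 1: t = λ / (2 n) = 434 / (2 × 1.28) = 170 nm.

1695 Å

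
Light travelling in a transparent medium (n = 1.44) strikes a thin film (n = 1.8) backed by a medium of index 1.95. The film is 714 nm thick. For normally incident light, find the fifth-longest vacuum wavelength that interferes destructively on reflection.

At the upper boundary (n = 1.44 to n = 1.8) the reflected ray undergoes a half-wave phase shift.
At the lower boundary (n = 1.8 to n = 1.95) the reflected ray undergoes a half-wave phase shift.
Net: no relative phase inversion (both shifts match).
So the condition for destructive reflection is 2 n t = (m + ½) λ.
λ = 2 n t / (m + ½). The fifth-longest wavelength is m = 4: λ = 2 × 1.8 × 714 / 4.50 = 571 nm.

571 nm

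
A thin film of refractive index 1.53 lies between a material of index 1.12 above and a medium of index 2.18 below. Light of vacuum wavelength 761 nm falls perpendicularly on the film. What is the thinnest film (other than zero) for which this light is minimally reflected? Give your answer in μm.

0.124 μm

At the upper boundary (n = 1.12 to n = 1.53) the reflected ray undergoes a half-wave phase shift.
At the lower boundary (n = 1.53 to n = 2.18) the reflected ray undergoes a half-wave phase shift.
Net: no relative phase inversion (both shifts match).
With no net inversion, destructive interference in reflection requires 2 n t = (m + ½) λ.
Minimum at m = 0: t = λ / (4 n) = 761 / (4 × 1.53) = 124 nm.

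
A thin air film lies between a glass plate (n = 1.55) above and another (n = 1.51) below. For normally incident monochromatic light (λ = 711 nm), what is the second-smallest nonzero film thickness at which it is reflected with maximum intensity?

533 nm

Top surface (1.55 → 1.0): reflection off a lower-index medium gives no phase shift.
Bottom surface (1.0 → 1.51): reflection off a higher-index medium gives a half-wave phase shift.
Net: one phase inversion between the two reflected rays.
For strong reflection here: 2 n t = (m + ½) λ.
The second-smallest nonzero thickness corresponds to m = 1: t = (m + ½) λ / (2 n) = 1.50 × 711 / (2 × 1.0) = 533 nm.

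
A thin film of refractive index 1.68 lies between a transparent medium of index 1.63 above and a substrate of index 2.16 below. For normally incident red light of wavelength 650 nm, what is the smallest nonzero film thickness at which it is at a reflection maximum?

At the upper boundary (n = 1.63 to n = 1.68) the reflected ray undergoes a half-wave phase shift.
Ray reflecting at the bottom interface goes from n = 1.68 toward n = 2.16: a half-wave phase shift.
Zero or two π shifts → no net half-wave offset.
With no net inversion, constructive interference in reflection requires 2 n t = m λ.
The smallest nonzero thickness corresponds to m = 1: t = m λ / (2 n) = 1.00 × 650 / (2 × 1.68) = 193 nm.

193 nm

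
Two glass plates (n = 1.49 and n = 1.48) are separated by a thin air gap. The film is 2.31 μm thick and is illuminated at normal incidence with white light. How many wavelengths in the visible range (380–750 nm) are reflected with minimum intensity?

At the upper boundary (n = 1.49 to n = 1.0) the reflected ray undergoes no phase shift.
Bottom surface (1.0 → 1.48): reflection off a higher-index medium gives a half-wave phase shift.
Exactly one π shift → a net half-wave offset.
So the condition for destructive reflection is 2 n t = m λ.
λ = 2 n t / m = 4620 / m nm.
m=6: 770 nm (IR); m=7: 660 nm (visible); m=8: 578 nm (visible); m=9: 513 nm (visible); m=10: 462 nm (visible); m=11: 420 nm (visible); m=12: 385 nm (visible); m=13: 355 nm (UV).

6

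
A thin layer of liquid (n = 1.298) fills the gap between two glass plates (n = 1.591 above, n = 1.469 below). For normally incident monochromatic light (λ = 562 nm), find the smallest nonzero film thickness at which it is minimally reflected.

216 nm

At the upper boundary (n = 1.591 to n = 1.298) the reflected ray undergoes no phase shift.
At the lower boundary (n = 1.298 to n = 1.469) the reflected ray undergoes a half-wave phase shift.
Net: one phase inversion between the two reflected rays.
For minimum reflection here: 2 n t = m λ.
Minimum nonzero at m = 1: t = λ / (2 n) = 562 / (2 × 1.298) = 216 nm.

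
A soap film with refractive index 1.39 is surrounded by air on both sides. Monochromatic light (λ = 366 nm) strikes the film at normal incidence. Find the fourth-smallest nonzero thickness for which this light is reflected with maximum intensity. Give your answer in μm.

0.461 μm

Top surface (1.0 → 1.39): reflection off a higher-index medium gives a half-wave phase shift.
At the lower boundary (n = 1.39 to n = 1.0) the reflected ray undergoes no phase shift.
Net: one phase inversion between the two reflected rays.
So the condition for constructive reflection is 2 n t = (m + ½) λ.
The fourth-smallest nonzero thickness corresponds to m = 3: t = (m + ½) λ / (2 n) = 3.50 × 366 / (2 × 1.39) = 461 nm.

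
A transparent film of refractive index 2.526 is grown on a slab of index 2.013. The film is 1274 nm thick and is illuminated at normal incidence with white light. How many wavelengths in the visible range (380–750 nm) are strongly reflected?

8

Ray reflecting at the top interface goes from n = 1.0 toward n = 2.526: a half-wave phase shift.
Ray reflecting at the bottom interface goes from n = 2.526 toward n = 2.013: no phase shift.
Exactly one π shift → a net half-wave offset.
With one net inversion, constructive interference in reflection requires 2 n t = (m + ½) λ.
λ = 2 n t / (m + ½) = 6436 / (m + ½) nm.
m=8: 757 nm (IR); m=9: 677 nm (visible); m=10: 613 nm (visible); m=11: 560 nm (visible); m=12: 515 nm (visible); m=13: 477 nm (visible); m=14: 444 nm (visible); m=15: 415 nm (visible); m=16: 390 nm (visible); m=17: 368 nm (UV).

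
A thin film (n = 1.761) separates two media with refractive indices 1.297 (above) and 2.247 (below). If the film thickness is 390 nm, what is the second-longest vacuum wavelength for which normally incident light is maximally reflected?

687 nm

At the upper boundary (n = 1.297 to n = 1.761) the reflected ray undergoes a half-wave phase shift.
At the lower boundary (n = 1.761 to n = 2.247) the reflected ray undergoes a half-wave phase shift.
Net: no relative phase inversion (both shifts match).
So the condition for constructive reflection is 2 n t = m λ.
λ = 2 n t / m. The second-longest wavelength is m = 2: λ = 2 × 1.761 × 390 / 2.00 = 687 nm.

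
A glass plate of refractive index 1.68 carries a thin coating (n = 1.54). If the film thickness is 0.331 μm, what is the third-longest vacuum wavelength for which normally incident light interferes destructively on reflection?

408 nm

Ray reflecting at the top interface goes from n = 1.0 toward n = 1.54: a half-wave phase shift.
Bottom surface (1.54 → 1.68): reflection off a higher-index medium gives a half-wave phase shift.
The two reflections carry the same phase change, so no net offset.
So the condition for destructive reflection is 2 n t = (m + ½) λ.
λ = 2 n t / (m + ½). The third-longest wavelength is m = 2: λ = 2 × 1.54 × 331 / 2.50 = 408 nm.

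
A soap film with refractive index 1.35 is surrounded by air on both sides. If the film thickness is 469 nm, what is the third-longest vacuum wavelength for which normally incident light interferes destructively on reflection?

422 nm

Top surface (1.0 → 1.35): reflection off a higher-index medium gives a half-wave phase shift.
Ray reflecting at the bottom interface goes from n = 1.35 toward n = 1.0: no phase shift.
Exactly one π shift → a net half-wave offset.
For minimum reflection here: 2 n t = m λ.
λ = 2 n t / m. The third-longest wavelength is m = 3: λ = 2 × 1.35 × 469 / 3.00 = 422 nm.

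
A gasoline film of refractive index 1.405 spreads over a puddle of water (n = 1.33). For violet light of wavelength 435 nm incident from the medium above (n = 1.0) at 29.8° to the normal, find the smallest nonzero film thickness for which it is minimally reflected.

166 nm

Top surface (1.0 → 1.405): reflection off a higher-index medium gives a half-wave phase shift.
Bottom surface (1.405 → 1.33): reflection off a lower-index medium gives no phase shift.
Exactly one π shift → a net half-wave offset.
With one net inversion, destructive interference in reflection requires 2 n t cos θ_r = m λ.
Snell's law: 1.0 sin 29.8° = 1.405 sin θ_r → sin θ_r = 0.354, cos θ_r = 0.935.
Minimum nonzero at m = 1: t = λ / (2 n cos θ_r) = 435 / (2 × 1.405 × 0.935) = 166 nm.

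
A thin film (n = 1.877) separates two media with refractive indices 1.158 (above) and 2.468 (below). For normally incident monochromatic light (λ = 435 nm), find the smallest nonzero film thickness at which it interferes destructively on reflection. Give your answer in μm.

At the upper boundary (n = 1.158 to n = 1.877) the reflected ray undergoes a half-wave phase shift.
Ray reflecting at the bottom interface goes from n = 1.877 toward n = 2.468: a half-wave phase shift.
Zero or two π shifts → no net half-wave offset.
So the condition for destructive reflection is 2 n t = (m + ½) λ.
Minimum at m = 0: t = λ / (4 n) = 435 / (4 × 1.877) = 57.9 nm.

0.0579 μm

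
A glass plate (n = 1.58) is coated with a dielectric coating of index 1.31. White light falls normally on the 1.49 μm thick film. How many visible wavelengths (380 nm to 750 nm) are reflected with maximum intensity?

Ray reflecting at the top interface goes from n = 1.0 toward n = 1.31: a half-wave phase shift.
Bottom surface (1.31 → 1.58): reflection off a higher-index medium gives a half-wave phase shift.
The two reflections carry the same phase change, so no net offset.
For strong reflection here: 2 n t = m λ.
λ = 2 n t / m = 3904 / m nm.
m=5: 781 nm (IR); m=6: 651 nm (visible); m=7: 558 nm (visible); m=8: 488 nm (visible); m=9: 434 nm (visible); m=10: 390 nm (visible); m=11: 355 nm (UV).

5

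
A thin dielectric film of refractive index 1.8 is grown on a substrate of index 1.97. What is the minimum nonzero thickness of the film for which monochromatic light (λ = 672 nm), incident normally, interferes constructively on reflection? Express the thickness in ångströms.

At the upper boundary (n = 1.0 to n = 1.8) the reflected ray undergoes a half-wave phase shift.
Bottom surface (1.8 → 1.97): reflection off a higher-index medium gives a half-wave phase shift.
The two reflections carry the same phase change, so no net offset.
For maximum reflection here: 2 n t = m λ.
Minimum nonzero at m = 1: t = λ / (2 n) = 672 / (2 × 1.8) = 187 nm.

1867 Å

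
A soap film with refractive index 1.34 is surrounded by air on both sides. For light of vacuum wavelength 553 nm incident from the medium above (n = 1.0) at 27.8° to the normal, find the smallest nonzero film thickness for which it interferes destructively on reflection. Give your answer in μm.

0.220 μm

At the upper boundary (n = 1.0 to n = 1.34) the reflected ray undergoes a half-wave phase shift.
Bottom surface (1.34 → 1.0): reflection off a lower-index medium gives no phase shift.
Exactly one π shift → a net half-wave offset.
So the condition for destructive reflection is 2 n t cos θ_r = m λ.
Snell's law: 1.0 sin 27.8° = 1.34 sin θ_r → sin θ_r = 0.348, cos θ_r = 0.937.
Minimum nonzero at m = 1: t = λ / (2 n cos θ_r) = 553 / (2 × 1.34 × 0.937) = 220 nm.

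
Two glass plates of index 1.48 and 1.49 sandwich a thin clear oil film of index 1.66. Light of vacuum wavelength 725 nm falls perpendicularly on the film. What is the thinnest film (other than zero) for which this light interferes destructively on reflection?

Top surface (1.48 → 1.66): reflection off a higher-index medium gives a half-wave phase shift.
Bottom surface (1.66 → 1.49): reflection off a lower-index medium gives no phase shift.
The two reflections differ by half a wavelength.
For dark reflection here: 2 n t = m λ.
Minimum nonzero at m = 1: t = λ / (2 n) = 725 / (2 × 1.66) = 218 nm.

218 nm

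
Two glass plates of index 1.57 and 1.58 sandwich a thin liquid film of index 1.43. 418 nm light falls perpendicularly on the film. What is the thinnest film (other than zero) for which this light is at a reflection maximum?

Ray reflecting at the top interface goes from n = 1.57 toward n = 1.43: no phase shift.
Ray reflecting at the bottom interface goes from n = 1.43 toward n = 1.58: a half-wave phase shift.
Exactly one π shift → a net half-wave offset.
So the condition for constructive reflection is 2 n t = (m + ½) λ.
Minimum at m = 0: t = λ / (4 n) = 418 / (4 × 1.43) = 73.1 nm.

73.1 nm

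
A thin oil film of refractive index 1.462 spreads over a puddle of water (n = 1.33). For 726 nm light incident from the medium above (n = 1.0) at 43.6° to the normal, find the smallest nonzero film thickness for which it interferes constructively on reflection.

141 nm

Ray reflecting at the top interface goes from n = 1.0 toward n = 1.462: a half-wave phase shift.
Bottom surface (1.462 → 1.33): reflection off a lower-index medium gives no phase shift.
Net: one phase inversion between the two reflected rays.
So the condition for constructive reflection is 2 n t cos θ_r = (m + ½) λ.
Snell's law: 1.0 sin 43.6° = 1.462 sin θ_r → sin θ_r = 0.472, cos θ_r = 0.882.
Minimum at m = 0: t = λ / (4 n cos θ_r) = 726 / (4 × 1.462 × 0.882) = 141 nm.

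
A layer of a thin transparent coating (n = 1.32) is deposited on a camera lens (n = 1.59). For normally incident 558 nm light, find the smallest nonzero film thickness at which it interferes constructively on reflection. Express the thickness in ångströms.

2114 Å

Ray reflecting at the top interface goes from n = 1.0 toward n = 1.32: a half-wave phase shift.
Ray reflecting at the bottom interface goes from n = 1.32 toward n = 1.59: a half-wave phase shift.
Net: no relative phase inversion (both shifts match).
So the condition for constructive reflection is 2 n t = m λ.
Minimum nonzero at m = 1: t = λ / (2 n) = 558 / (2 × 1.32) = 211 nm.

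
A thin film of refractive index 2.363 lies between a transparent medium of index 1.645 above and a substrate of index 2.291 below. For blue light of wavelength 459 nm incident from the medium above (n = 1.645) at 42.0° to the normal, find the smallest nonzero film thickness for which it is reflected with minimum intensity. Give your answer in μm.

0.110 μm

Ray reflecting at the top interface goes from n = 1.645 toward n = 2.363: a half-wave phase shift.
Bottom surface (2.363 → 2.291): reflection off a lower-index medium gives no phase shift.
Net: one phase inversion between the two reflected rays.
So the condition for destructive reflection is 2 n t cos θ_r = m λ.
Snell's law: 1.645 sin 42.0° = 2.363 sin θ_r → sin θ_r = 0.466, cos θ_r = 0.885.
Minimum nonzero at m = 1: t = λ / (2 n cos θ_r) = 459 / (2 × 2.363 × 0.885) = 110 nm.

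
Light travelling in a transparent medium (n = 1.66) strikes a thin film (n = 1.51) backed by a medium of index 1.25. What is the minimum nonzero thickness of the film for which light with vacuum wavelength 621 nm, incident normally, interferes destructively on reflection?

103 nm

Ray reflecting at the top interface goes from n = 1.66 toward n = 1.51: no phase shift.
Ray reflecting at the bottom interface goes from n = 1.51 toward n = 1.25: no phase shift.
Zero or two π shifts → no net half-wave offset.
For weak reflection here: 2 n t = (m + ½) λ.
Minimum at m = 0: t = λ / (4 n) = 621 / (4 × 1.51) = 103 nm.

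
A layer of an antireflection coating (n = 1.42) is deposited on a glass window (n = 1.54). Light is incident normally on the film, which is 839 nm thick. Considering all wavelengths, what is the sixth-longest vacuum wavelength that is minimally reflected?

433 nm

Top surface (1.0 → 1.42): reflection off a higher-index medium gives a half-wave phase shift.
At the lower boundary (n = 1.42 to n = 1.54) the reflected ray undergoes a half-wave phase shift.
The two reflections carry the same phase change, so no net offset.
So the condition for destructive reflection is 2 n t = (m + ½) λ.
λ = 2 n t / (m + ½). The sixth-longest wavelength is m = 5: λ = 2 × 1.42 × 839 / 5.50 = 433 nm.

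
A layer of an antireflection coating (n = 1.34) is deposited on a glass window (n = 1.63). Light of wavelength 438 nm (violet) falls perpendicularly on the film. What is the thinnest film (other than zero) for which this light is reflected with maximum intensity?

Ray reflecting at the top interface goes from n = 1.0 toward n = 1.34: a half-wave phase shift.
Ray reflecting at the bottom interface goes from n = 1.34 toward n = 1.63: a half-wave phase shift.
The two reflections carry the same phase change, so no net offset.
For strong reflection here: 2 n t = m λ.
Minimum nonzero at m = 1: t = λ / (2 n) = 438 / (2 × 1.34) = 163 nm.

163 nm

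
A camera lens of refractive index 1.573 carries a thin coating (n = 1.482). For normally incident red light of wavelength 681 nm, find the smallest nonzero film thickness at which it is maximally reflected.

Top surface (1.0 → 1.482): reflection off a higher-index medium gives a half-wave phase shift.
Ray reflecting at the bottom interface goes from n = 1.482 toward n = 1.573: a half-wave phase shift.
Net: no relative phase inversion (both shifts match).
With no net inversion, constructive interference in reflection requires 2 n t = m λ.
Minimum nonzero at m = 1: t = λ / (2 n) = 681 / (2 × 1.482) = 230 nm.

230 nm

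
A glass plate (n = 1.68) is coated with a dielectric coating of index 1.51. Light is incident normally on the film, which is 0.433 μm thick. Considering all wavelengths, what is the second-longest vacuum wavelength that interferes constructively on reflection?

654 nm

Ray reflecting at the top interface goes from n = 1.0 toward n = 1.51: a half-wave phase shift.
Bottom surface (1.51 → 1.68): reflection off a higher-index medium gives a half-wave phase shift.
Zero or two π shifts → no net half-wave offset.
For strong reflection here: 2 n t = m λ.
λ = 2 n t / m. The second-longest wavelength is m = 2: λ = 2 × 1.51 × 433 / 2.00 = 654 nm.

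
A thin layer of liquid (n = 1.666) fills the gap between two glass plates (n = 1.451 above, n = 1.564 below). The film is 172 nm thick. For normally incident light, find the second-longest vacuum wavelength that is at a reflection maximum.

382 nm

At the upper boundary (n = 1.451 to n = 1.666) the reflected ray undergoes a half-wave phase shift.
At the lower boundary (n = 1.666 to n = 1.564) the reflected ray undergoes no phase shift.
Exactly one π shift → a net half-wave offset.
With one net inversion, constructive interference in reflection requires 2 n t = (m + ½) λ.
λ = 2 n t / (m + ½). The second-longest wavelength is m = 1: λ = 2 × 1.666 × 172 / 1.50 = 382 nm.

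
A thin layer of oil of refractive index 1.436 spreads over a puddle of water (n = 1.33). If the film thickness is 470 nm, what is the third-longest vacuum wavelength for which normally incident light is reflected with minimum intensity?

Ray reflecting at the top interface goes from n = 1.0 toward n = 1.436: a half-wave phase shift.
At the lower boundary (n = 1.436 to n = 1.33) the reflected ray undergoes no phase shift.
Net: one phase inversion between the two reflected rays.
For minimum reflection here: 2 n t = m λ.
λ = 2 n t / m. The third-longest wavelength is m = 3: λ = 2 × 1.436 × 470 / 3.00 = 450 nm.

450 nm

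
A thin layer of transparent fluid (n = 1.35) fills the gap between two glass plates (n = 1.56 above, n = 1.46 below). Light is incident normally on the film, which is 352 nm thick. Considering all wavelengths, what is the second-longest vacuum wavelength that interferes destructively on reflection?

475 nm

Top surface (1.56 → 1.35): reflection off a lower-index medium gives no phase shift.
At the lower boundary (n = 1.35 to n = 1.46) the reflected ray undergoes a half-wave phase shift.
The two reflections differ by half a wavelength.
With one net inversion, destructive interference in reflection requires 2 n t = m λ.
λ = 2 n t / m. The second-longest wavelength is m = 2: λ = 2 × 1.35 × 352 / 2.00 = 475 nm.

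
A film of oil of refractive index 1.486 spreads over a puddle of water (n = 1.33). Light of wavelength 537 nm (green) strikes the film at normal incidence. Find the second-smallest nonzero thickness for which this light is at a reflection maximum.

Ray reflecting at the top interface goes from n = 1.0 toward n = 1.486: a half-wave phase shift.
Bottom surface (1.486 → 1.33): reflection off a lower-index medium gives no phase shift.
Exactly one π shift → a net half-wave offset.
With one net inversion, constructive interference in reflection requires 2 n t = (m + ½) λ.
The second-smallest nonzero thickness corresponds to m = 1: t = (m + ½) λ / (2 n) = 1.50 × 537 / (2 × 1.486) = 271 nm.

271 nm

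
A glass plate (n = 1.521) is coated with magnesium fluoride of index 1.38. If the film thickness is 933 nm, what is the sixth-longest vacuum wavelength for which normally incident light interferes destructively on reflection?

At the upper boundary (n = 1.0 to n = 1.38) the reflected ray undergoes a half-wave phase shift.
At the lower boundary (n = 1.38 to n = 1.521) the reflected ray undergoes a half-wave phase shift.
The two reflections carry the same phase change, so no net offset.
For minimum reflection here: 2 n t = (m + ½) λ.
λ = 2 n t / (m + ½). The sixth-longest wavelength is m = 5: λ = 2 × 1.38 × 933 / 5.50 = 468 nm.

468 nm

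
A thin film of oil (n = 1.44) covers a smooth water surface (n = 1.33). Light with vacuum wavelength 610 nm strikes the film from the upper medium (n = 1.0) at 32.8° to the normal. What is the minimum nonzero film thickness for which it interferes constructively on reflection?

At the upper boundary (n = 1.0 to n = 1.44) the reflected ray undergoes a half-wave phase shift.
Bottom surface (1.44 → 1.33): reflection off a lower-index medium gives no phase shift.
Exactly one π shift → a net half-wave offset.
With one net inversion, constructive interference in reflection requires 2 n t cos θ_r = (m + ½) λ.
Snell's law: 1.0 sin 32.8° = 1.44 sin θ_r → sin θ_r = 0.376, cos θ_r = 0.927.
Minimum at m = 0: t = λ / (4 n cos θ_r) = 610 / (4 × 1.44 × 0.927) = 114 nm.

114 nm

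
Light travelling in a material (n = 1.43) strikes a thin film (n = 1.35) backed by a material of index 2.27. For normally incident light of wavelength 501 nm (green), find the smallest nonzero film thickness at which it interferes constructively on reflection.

92.8 nm

Top surface (1.43 → 1.35): reflection off a lower-index medium gives no phase shift.
Ray reflecting at the bottom interface goes from n = 1.35 toward n = 2.27: a half-wave phase shift.
Net: one phase inversion between the two reflected rays.
With one net inversion, constructive interference in reflection requires 2 n t = (m + ½) λ.
Minimum at m = 0: t = λ / (4 n) = 501 / (4 × 1.35) = 92.8 nm.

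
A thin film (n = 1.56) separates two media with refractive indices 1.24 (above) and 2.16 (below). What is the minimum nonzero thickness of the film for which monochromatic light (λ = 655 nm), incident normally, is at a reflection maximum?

At the upper boundary (n = 1.24 to n = 1.56) the reflected ray undergoes a half-wave phase shift.
At the lower boundary (n = 1.56 to n = 2.16) the reflected ray undergoes a half-wave phase shift.
Net: no relative phase inversion (both shifts match).
With no net inversion, constructive interference in reflection requires 2 n t = m λ.
Minimum nonzero at m = 1: t = λ / (2 n) = 655 / (2 × 1.56) = 210 nm.

210 nm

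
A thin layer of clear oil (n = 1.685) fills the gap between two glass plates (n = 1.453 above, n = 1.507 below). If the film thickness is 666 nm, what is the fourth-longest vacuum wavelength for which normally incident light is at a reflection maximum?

Ray reflecting at the top interface goes from n = 1.453 toward n = 1.685: a half-wave phase shift.
Ray reflecting at the bottom interface goes from n = 1.685 toward n = 1.507: no phase shift.
The two reflections differ by half a wavelength.
For bright reflection here: 2 n t = (m + ½) λ.
λ = 2 n t / (m + ½). The fourth-longest wavelength is m = 3: λ = 2 × 1.685 × 666 / 3.50 = 641 nm.

641 nm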